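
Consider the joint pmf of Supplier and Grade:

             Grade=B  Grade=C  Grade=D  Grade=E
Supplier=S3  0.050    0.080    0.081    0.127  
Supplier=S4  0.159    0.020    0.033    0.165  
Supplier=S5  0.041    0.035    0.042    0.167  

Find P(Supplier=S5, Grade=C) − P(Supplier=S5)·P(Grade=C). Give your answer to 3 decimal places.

P(Supplier=S5) = 0.041 + 0.035 + 0.042 + 0.167 = 0.285.
P(Grade=C) = 0.080 + 0.020 + 0.035 = 0.135.
P(Supplier=S5, Grade=C) − P(Supplier=S5)P(Grade=C) = 0.035 − 0.285×0.135 = -0.003.

-0.003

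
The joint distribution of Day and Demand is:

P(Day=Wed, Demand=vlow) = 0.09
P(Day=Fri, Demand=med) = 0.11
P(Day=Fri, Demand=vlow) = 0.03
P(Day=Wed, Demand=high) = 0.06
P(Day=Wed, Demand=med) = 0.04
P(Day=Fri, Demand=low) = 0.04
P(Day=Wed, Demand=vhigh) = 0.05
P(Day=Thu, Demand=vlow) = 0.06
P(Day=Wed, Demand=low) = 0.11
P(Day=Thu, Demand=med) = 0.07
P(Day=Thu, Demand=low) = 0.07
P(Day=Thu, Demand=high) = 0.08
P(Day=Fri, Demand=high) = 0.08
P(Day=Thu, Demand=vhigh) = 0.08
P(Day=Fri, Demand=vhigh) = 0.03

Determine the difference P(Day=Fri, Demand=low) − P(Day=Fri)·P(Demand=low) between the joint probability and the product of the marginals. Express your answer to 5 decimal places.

-0.02380

P(Day=Fri) = 0.03 + 0.04 + 0.11 + 0.08 + 0.03 = 0.29.
P(Demand=low) = 0.11 + 0.07 + 0.04 = 0.22.
P(Day=Fri, Demand=low) − P(Day=Fri)P(Demand=low) = 0.04 − 0.29×0.22 = -0.02380.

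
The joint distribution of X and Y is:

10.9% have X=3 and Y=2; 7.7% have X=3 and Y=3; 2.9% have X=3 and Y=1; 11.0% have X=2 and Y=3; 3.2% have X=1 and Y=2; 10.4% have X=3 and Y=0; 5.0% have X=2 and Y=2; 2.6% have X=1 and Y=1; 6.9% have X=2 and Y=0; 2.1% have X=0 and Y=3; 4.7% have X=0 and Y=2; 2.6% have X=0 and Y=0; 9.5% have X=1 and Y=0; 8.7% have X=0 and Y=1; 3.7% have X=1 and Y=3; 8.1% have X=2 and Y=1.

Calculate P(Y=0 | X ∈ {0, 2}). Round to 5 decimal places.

0.19348

P(X=0) = 0.026 + 0.087 + 0.047 + 0.021 = 0.181.
P(X=2) = 0.069 + 0.081 + 0.050 + 0.110 = 0.310.
P(X ∈ {0, 2}) = 0.181 + 0.310 = 0.491; P(Y=0, X ∈ {0, 2}) = 0.026 + 0.069 = 0.095.
P(Y=0 | X ∈ {0, 2}) = 0.095/0.491 = 0.19348.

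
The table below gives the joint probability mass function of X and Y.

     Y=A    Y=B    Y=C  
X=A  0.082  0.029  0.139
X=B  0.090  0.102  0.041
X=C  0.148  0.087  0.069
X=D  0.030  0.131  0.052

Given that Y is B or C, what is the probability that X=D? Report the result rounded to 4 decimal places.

0.2815

P(Y=B) = 0.029 + 0.102 + 0.087 + 0.131 = 0.349.
P(Y=C) = 0.139 + 0.041 + 0.069 + 0.052 = 0.301.
P(Y ∈ {B, C}) = 0.349 + 0.301 = 0.650; P(X=D, Y ∈ {B, C}) = 0.131 + 0.052 = 0.183.
P(X=D | Y ∈ {B, C}) = 0.183/0.650 = 0.2815.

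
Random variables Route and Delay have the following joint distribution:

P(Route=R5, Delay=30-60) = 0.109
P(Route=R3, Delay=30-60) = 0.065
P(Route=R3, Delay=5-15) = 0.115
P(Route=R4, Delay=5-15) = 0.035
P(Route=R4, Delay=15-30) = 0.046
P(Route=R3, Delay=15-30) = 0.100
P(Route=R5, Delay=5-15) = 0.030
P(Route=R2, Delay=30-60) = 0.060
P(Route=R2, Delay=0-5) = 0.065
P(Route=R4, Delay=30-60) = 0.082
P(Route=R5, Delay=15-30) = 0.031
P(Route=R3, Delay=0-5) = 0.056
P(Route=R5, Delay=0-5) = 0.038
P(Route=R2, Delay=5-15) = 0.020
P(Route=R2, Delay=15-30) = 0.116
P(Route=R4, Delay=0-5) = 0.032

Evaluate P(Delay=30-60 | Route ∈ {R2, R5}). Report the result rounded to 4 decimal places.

0.3603

P(Route=R2) = 0.065 + 0.020 + 0.116 + 0.060 = 0.261.
P(Route=R5) = 0.038 + 0.030 + 0.031 + 0.109 = 0.208.
P(Route ∈ {R2, R5}) = 0.261 + 0.208 = 0.469; P(Delay=30-60, Route ∈ {R2, R5}) = 0.060 + 0.109 = 0.169.
P(Delay=30-60 | Route ∈ {R2, R5}) = 0.169/0.469 = 0.3603.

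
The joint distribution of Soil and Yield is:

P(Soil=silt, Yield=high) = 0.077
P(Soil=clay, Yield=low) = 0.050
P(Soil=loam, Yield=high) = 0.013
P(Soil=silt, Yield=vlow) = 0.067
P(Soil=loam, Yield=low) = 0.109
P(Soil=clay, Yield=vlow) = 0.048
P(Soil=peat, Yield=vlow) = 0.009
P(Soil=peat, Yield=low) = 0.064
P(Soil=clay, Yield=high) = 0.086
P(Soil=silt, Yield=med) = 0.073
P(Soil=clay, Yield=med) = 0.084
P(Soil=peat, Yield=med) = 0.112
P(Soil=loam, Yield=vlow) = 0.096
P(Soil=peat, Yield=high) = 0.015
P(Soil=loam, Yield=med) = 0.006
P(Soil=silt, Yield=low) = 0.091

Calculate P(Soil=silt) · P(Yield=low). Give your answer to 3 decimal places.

P(Soil=silt) = 0.067 + 0.091 + 0.073 + 0.077 = 0.308.
P(Yield=low) = 0.109 + 0.050 + 0.091 + 0.064 = 0.314.
Product: 0.308 × 0.314 = 0.097.

0.097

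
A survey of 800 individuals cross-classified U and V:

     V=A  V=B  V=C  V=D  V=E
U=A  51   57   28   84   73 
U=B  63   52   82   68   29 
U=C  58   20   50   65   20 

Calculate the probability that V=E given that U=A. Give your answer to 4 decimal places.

0.2491

Total with U=A: 51 + 57 + 28 + 84 + 73 = 293.
P(V=E | U=A) = 73/293 = 0.2491.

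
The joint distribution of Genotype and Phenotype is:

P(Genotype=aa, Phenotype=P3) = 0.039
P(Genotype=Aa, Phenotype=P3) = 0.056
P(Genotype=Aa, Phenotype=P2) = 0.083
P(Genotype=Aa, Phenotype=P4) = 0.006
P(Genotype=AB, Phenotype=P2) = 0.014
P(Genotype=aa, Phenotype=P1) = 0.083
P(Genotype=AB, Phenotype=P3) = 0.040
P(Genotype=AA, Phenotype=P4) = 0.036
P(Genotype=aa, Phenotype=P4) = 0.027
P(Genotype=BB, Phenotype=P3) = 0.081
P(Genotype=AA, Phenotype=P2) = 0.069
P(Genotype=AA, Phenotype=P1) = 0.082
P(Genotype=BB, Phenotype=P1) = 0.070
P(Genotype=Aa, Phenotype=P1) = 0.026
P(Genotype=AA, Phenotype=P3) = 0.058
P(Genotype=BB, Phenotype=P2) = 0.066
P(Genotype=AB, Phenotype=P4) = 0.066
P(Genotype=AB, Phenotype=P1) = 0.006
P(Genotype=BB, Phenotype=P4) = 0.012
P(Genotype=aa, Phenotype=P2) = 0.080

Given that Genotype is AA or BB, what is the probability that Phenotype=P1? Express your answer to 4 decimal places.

P(Genotype=AA) = 0.082 + 0.069 + 0.058 + 0.036 = 0.245.
P(Genotype=BB) = 0.070 + 0.066 + 0.081 + 0.012 = 0.229.
P(Genotype ∈ {AA, BB}) = 0.245 + 0.229 = 0.474; P(Phenotype=P1, Genotype ∈ {AA, BB}) = 0.082 + 0.070 = 0.152.
P(Phenotype=P1 | Genotype ∈ {AA, BB}) = 0.152/0.474 = 0.3207.

0.3207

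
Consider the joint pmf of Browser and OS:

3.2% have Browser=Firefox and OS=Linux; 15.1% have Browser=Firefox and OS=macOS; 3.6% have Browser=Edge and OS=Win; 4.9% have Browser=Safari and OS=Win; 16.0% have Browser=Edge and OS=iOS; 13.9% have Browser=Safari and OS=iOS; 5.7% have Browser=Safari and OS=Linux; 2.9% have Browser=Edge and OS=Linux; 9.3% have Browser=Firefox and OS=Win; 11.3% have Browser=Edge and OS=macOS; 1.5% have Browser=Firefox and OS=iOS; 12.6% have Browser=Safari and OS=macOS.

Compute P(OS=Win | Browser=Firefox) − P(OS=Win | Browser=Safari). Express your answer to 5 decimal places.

0.18751

P(Browser=Firefox) = 0.093 + 0.151 + 0.032 + 0.015 = 0.291; P(OS=Win | Browser=Firefox) = 0.093/0.291 = 0.319588.
P(Browser=Safari) = 0.049 + 0.126 + 0.057 + 0.139 = 0.371; P(OS=Win | Browser=Safari) = 0.049/0.371 = 0.132075.
Difference = 0.18751.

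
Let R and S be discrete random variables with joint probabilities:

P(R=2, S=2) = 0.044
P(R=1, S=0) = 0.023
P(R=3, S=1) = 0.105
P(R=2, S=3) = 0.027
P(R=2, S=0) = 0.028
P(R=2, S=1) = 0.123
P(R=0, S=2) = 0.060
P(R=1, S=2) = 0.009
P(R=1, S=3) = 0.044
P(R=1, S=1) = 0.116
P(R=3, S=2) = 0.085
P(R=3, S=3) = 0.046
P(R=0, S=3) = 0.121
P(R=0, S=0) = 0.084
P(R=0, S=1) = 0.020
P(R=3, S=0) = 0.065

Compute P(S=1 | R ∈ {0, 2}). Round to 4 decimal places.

P(R=0) = 0.084 + 0.020 + 0.060 + 0.121 = 0.285.
P(R=2) = 0.028 + 0.123 + 0.044 + 0.027 = 0.222.
P(R ∈ {0, 2}) = 0.285 + 0.222 = 0.507; P(S=1, R ∈ {0, 2}) = 0.020 + 0.123 = 0.143.
P(S=1 | R ∈ {0, 2}) = 0.143/0.507 = 0.2821.

0.2821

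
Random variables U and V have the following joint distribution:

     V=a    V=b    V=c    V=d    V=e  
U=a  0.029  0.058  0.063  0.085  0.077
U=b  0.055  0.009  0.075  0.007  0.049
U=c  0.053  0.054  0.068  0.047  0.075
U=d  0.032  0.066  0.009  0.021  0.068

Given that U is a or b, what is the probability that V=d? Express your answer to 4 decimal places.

0.1815

P(U=a) = 0.029 + 0.058 + 0.063 + 0.085 + 0.077 = 0.312.
P(U=b) = 0.055 + 0.009 + 0.075 + 0.007 + 0.049 = 0.195.
P(U ∈ {a, b}) = 0.312 + 0.195 = 0.507; P(V=d, U ∈ {a, b}) = 0.085 + 0.007 = 0.092.
P(V=d | U ∈ {a, b}) = 0.092/0.507 = 0.1815.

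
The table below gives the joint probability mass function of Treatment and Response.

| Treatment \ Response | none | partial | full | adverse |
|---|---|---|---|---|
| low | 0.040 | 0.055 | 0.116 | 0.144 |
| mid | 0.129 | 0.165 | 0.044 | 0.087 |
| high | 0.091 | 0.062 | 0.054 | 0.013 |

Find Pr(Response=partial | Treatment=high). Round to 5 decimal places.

0.28182

P(Treatment=high) = 0.091 + 0.062 + 0.054 + 0.013 = 0.220.
P(Response=partial | Treatment=high) = 0.062/0.220 = 0.28182.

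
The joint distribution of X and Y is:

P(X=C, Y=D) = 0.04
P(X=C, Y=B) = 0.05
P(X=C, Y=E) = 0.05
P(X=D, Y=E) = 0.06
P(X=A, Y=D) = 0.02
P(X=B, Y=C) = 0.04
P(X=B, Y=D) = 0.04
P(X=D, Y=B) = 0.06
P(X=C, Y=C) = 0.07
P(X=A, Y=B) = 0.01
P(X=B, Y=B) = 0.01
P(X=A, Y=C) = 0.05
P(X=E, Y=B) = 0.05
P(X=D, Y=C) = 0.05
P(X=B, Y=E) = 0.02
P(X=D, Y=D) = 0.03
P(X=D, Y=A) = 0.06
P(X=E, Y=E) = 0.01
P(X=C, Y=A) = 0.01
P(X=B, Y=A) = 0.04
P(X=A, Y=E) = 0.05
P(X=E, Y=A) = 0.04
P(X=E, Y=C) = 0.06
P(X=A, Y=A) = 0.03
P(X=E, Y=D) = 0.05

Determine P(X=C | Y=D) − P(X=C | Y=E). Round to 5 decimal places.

-0.04094

P(Y=D) = 0.02 + 0.04 + 0.04 + 0.03 + 0.05 = 0.18; P(X=C | Y=D) = 0.04/0.18 = 0.222222.
P(Y=E) = 0.05 + 0.02 + 0.05 + 0.06 + 0.01 = 0.19; P(X=C | Y=E) = 0.05/0.19 = 0.263158.
Difference = -0.04094.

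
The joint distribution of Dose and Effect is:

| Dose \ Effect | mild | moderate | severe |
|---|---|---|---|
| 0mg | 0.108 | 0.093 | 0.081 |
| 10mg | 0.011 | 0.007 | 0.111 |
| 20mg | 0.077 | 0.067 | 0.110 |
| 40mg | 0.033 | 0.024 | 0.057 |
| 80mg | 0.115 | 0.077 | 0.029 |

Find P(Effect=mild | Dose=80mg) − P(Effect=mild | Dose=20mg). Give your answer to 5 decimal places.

P(Dose=80mg) = 0.115 + 0.077 + 0.029 = 0.221; P(Effect=mild | Dose=80mg) = 0.115/0.221 = 0.520362.
P(Dose=20mg) = 0.077 + 0.067 + 0.110 = 0.254; P(Effect=mild | Dose=20mg) = 0.077/0.254 = 0.303150.
Difference = 0.21721.

0.21721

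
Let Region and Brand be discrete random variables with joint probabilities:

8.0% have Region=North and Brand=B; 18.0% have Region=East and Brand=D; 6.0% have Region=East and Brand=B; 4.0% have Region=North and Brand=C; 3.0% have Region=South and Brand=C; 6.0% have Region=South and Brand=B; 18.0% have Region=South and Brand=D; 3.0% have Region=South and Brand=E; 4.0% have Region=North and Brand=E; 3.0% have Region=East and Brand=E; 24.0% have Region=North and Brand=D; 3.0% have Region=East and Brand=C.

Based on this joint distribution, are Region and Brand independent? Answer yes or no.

yes

Every cell satisfies P(Region,Brand) = P(Region)·P(Brand). For instance P(Region=North) = 0.400, P(Brand=B) = 0.200, and 0.400×0.200 = 0.080 matches the joint entry. So Region and Brand are independent.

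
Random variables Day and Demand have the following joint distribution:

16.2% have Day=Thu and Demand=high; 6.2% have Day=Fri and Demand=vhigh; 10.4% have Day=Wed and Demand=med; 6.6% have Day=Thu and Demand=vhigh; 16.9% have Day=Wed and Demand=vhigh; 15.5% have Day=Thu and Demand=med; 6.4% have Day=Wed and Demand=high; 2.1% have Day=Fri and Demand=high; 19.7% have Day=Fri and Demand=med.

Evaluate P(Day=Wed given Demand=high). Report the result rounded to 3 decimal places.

0.259

P(Demand=high) = 0.064 + 0.162 + 0.021 = 0.247.
P(Day=Wed | Demand=high) = 0.064/0.247 = 0.259.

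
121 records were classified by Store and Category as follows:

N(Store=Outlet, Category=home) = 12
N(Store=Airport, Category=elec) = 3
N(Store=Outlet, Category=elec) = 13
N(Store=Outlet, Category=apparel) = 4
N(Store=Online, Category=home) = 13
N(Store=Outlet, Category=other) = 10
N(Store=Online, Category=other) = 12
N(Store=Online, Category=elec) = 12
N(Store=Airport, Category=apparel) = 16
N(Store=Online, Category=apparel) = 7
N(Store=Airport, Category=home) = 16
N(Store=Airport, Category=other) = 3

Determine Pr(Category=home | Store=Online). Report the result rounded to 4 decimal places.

0.2955

Total with Store=Online: 7 + 12 + 13 + 12 = 44.
P(Category=home | Store=Online) = 13/44 = 0.2955.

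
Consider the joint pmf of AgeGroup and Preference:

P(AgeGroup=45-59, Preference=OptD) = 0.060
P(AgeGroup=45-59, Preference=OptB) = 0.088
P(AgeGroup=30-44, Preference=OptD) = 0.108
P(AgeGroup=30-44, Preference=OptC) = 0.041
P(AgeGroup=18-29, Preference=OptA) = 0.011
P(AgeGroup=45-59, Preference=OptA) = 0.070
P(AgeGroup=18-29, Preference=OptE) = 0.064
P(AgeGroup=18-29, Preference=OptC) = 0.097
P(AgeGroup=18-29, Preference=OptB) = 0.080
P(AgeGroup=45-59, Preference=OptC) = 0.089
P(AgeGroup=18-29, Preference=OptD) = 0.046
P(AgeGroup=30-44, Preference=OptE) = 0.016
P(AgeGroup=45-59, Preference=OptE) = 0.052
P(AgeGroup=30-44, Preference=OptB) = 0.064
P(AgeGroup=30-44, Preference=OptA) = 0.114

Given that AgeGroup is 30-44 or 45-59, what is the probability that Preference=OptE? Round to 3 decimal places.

0.097

P(AgeGroup=30-44) = 0.114 + 0.064 + 0.041 + 0.108 + 0.016 = 0.343.
P(AgeGroup=45-59) = 0.070 + 0.088 + 0.089 + 0.060 + 0.052 = 0.359.
P(AgeGroup ∈ {30-44, 45-59}) = 0.343 + 0.359 = 0.702; P(Preference=OptE, AgeGroup ∈ {30-44, 45-59}) = 0.016 + 0.052 = 0.068.
P(Preference=OptE | AgeGroup ∈ {30-44, 45-59}) = 0.068/0.702 = 0.097.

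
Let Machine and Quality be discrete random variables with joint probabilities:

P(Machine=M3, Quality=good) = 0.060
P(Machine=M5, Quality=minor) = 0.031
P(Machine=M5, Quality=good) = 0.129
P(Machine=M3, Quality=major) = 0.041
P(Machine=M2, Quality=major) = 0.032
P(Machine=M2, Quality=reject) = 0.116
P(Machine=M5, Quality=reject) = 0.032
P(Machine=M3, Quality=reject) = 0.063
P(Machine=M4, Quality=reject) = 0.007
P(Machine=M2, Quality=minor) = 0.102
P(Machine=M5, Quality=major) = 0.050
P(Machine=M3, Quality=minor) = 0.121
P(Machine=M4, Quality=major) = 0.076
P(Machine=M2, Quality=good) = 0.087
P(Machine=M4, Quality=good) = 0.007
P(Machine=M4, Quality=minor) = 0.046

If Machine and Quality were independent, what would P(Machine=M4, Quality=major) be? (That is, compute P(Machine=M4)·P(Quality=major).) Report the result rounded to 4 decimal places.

0.0271

P(Machine=M4) = 0.007 + 0.046 + 0.076 + 0.007 = 0.136.
P(Quality=major) = 0.032 + 0.041 + 0.076 + 0.050 = 0.199.
Product: 0.136 × 0.199 = 0.0271.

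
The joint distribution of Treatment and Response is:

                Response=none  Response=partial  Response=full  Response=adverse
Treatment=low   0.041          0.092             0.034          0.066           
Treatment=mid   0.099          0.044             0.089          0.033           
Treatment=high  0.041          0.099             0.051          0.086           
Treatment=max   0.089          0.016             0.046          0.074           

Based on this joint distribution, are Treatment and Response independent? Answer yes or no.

no

P(Treatment=max) = 0.225 and P(Response=partial) = 0.251, so their product is 0.05648, but P(Treatment=max, Response=partial) = 0.016. Since these differ, Treatment and Response are not independent.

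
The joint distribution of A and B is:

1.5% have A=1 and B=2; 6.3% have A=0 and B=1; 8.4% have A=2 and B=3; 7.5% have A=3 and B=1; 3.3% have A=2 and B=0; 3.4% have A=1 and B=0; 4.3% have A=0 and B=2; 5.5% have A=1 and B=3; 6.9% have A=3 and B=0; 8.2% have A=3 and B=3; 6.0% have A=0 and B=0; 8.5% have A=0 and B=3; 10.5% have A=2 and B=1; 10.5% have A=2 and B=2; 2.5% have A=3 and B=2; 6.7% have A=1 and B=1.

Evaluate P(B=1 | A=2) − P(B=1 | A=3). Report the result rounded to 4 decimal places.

0.0223

P(A=2) = 0.033 + 0.105 + 0.105 + 0.084 = 0.327; P(B=1 | A=2) = 0.105/0.327 = 0.32110.
P(A=3) = 0.069 + 0.075 + 0.025 + 0.082 = 0.251; P(B=1 | A=3) = 0.075/0.251 = 0.29880.
Difference = 0.0223.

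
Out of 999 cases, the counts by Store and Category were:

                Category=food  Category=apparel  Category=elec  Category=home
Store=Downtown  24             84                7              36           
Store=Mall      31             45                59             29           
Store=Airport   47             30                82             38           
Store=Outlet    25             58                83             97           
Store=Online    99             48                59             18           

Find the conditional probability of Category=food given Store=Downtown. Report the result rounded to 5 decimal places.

0.15894

Total with Store=Downtown: 24 + 84 + 7 + 36 = 151.
P(Category=food | Store=Downtown) = 24/151 = 0.15894.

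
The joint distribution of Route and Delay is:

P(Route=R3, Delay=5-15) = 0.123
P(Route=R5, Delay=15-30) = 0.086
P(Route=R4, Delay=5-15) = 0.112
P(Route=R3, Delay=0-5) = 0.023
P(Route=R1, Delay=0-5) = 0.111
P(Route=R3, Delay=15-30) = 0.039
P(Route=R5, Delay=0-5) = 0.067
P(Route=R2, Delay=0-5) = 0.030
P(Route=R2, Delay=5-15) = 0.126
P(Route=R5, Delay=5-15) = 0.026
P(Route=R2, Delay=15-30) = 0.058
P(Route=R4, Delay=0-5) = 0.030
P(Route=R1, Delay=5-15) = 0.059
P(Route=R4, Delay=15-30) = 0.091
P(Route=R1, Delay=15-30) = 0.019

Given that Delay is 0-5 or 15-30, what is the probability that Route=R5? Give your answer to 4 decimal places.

P(Delay=0-5) = 0.111 + 0.030 + 0.023 + 0.030 + 0.067 = 0.261.
P(Delay=15-30) = 0.019 + 0.058 + 0.039 + 0.091 + 0.086 = 0.293.
P(Delay ∈ {0-5, 15-30}) = 0.261 + 0.293 = 0.554; P(Route=R5, Delay ∈ {0-5, 15-30}) = 0.067 + 0.086 = 0.153.
P(Route=R5 | Delay ∈ {0-5, 15-30}) = 0.153/0.554 = 0.2762.

0.2762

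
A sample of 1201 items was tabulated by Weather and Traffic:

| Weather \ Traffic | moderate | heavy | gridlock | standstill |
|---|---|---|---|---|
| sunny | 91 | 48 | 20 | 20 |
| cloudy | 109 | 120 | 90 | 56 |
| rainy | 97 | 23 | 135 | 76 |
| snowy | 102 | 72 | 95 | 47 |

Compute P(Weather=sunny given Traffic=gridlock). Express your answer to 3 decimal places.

0.059

Total with Traffic=gridlock: 20 + 90 + 135 + 95 = 340.
P(Weather=sunny | Traffic=gridlock) = 20/340 = 0.059.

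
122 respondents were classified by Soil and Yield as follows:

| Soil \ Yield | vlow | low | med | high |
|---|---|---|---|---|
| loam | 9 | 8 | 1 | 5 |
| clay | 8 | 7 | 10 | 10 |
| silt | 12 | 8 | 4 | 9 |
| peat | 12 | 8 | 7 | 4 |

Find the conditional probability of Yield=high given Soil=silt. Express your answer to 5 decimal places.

Total with Soil=silt: 12 + 8 + 4 + 9 = 33.
P(Yield=high | Soil=silt) = 9/33 = 0.27273.

0.27273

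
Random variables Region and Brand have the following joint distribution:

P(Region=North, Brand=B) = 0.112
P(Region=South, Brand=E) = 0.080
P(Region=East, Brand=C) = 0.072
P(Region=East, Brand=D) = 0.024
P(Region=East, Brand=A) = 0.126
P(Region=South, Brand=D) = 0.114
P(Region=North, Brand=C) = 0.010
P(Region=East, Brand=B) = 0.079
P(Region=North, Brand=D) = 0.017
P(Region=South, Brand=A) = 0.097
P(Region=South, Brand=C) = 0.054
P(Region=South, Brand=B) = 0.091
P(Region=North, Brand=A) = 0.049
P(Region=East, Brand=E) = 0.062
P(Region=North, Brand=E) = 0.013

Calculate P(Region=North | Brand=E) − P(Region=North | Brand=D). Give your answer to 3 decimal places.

-0.026

P(Brand=E) = 0.013 + 0.080 + 0.062 = 0.155; P(Region=North | Brand=E) = 0.013/0.155 = 0.0839.
P(Brand=D) = 0.017 + 0.114 + 0.024 = 0.155; P(Region=North | Brand=D) = 0.017/0.155 = 0.1097.
Difference = -0.026.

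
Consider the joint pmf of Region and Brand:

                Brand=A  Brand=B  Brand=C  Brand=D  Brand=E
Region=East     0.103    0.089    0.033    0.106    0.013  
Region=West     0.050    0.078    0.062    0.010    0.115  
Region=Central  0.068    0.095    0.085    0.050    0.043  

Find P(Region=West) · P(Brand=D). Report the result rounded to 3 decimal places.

0.052

P(Region=West) = 0.050 + 0.078 + 0.062 + 0.010 + 0.115 = 0.315.
P(Brand=D) = 0.106 + 0.010 + 0.050 = 0.166.
Product: 0.315 × 0.166 = 0.052.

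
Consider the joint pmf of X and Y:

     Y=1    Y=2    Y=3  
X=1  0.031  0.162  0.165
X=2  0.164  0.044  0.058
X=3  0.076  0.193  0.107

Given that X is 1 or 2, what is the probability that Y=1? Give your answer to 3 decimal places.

P(X=1) = 0.031 + 0.162 + 0.165 = 0.358.
P(X=2) = 0.164 + 0.044 + 0.058 = 0.266.
P(X ∈ {1, 2}) = 0.358 + 0.266 = 0.624; P(Y=1, X ∈ {1, 2}) = 0.031 + 0.164 = 0.195.
P(Y=1 | X ∈ {1, 2}) = 0.195/0.624 = 0.313.

0.313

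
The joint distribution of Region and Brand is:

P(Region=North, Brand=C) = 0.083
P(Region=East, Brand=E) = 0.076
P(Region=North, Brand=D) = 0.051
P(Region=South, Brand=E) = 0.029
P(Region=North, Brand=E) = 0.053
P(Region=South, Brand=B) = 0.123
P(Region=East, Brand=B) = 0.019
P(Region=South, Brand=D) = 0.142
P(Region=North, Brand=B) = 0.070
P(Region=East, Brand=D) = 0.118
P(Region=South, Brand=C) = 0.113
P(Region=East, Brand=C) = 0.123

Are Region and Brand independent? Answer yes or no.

no

P(Region=East) = 0.336 and P(Brand=B) = 0.212, so their product is 0.07123, but P(Region=East, Brand=B) = 0.019. Since these differ, Region and Brand are not independent.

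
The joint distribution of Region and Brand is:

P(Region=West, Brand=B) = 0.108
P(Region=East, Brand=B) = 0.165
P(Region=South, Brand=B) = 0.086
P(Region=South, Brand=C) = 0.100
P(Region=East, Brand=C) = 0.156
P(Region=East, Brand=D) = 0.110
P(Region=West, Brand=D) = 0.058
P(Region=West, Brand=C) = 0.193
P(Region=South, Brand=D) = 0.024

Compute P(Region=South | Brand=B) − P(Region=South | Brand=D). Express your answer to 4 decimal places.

P(Brand=B) = 0.086 + 0.165 + 0.108 = 0.359; P(Region=South | Brand=B) = 0.086/0.359 = 0.23955.
P(Brand=D) = 0.024 + 0.110 + 0.058 = 0.192; P(Region=South | Brand=D) = 0.024/0.192 = 0.12500.
Difference = 0.1146.

0.1146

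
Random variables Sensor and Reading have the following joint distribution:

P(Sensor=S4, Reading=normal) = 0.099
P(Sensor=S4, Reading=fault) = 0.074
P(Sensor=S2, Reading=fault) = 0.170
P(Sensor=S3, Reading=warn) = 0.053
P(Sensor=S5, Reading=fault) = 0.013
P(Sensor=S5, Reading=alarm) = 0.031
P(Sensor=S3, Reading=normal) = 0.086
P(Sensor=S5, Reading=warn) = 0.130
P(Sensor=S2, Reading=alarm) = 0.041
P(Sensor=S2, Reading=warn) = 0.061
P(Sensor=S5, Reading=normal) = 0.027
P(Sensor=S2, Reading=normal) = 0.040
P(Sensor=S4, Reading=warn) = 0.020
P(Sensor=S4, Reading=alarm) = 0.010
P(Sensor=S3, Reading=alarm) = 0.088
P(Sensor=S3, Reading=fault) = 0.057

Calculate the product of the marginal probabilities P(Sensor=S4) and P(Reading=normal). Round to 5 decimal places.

P(Sensor=S4) = 0.099 + 0.020 + 0.010 + 0.074 = 0.203.
P(Reading=normal) = 0.040 + 0.086 + 0.099 + 0.027 = 0.252.
Product: 0.203 × 0.252 = 0.05116.

0.05116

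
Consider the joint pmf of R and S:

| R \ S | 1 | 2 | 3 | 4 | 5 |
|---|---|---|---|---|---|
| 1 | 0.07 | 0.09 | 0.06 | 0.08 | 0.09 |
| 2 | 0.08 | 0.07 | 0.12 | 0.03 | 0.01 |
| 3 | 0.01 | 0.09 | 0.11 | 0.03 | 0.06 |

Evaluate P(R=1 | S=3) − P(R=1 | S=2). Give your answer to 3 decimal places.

-0.153

P(S=3) = 0.06 + 0.12 + 0.11 = 0.29; P(R=1 | S=3) = 0.06/0.29 = 0.2069.
P(S=2) = 0.09 + 0.07 + 0.09 = 0.25; P(R=1 | S=2) = 0.09/0.25 = 0.3600.
Difference = -0.153.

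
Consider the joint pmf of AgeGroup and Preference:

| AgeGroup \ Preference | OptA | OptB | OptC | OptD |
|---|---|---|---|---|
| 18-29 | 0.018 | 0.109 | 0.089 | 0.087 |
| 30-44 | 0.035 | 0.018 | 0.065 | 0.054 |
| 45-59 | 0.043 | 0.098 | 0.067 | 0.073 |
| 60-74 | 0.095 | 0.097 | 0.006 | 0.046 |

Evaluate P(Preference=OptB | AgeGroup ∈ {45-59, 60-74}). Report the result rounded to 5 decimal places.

P(AgeGroup=45-59) = 0.043 + 0.098 + 0.067 + 0.073 = 0.281.
P(AgeGroup=60-74) = 0.095 + 0.097 + 0.006 + 0.046 = 0.244.
P(AgeGroup ∈ {45-59, 60-74}) = 0.281 + 0.244 = 0.525; P(Preference=OptB, AgeGroup ∈ {45-59, 60-74}) = 0.098 + 0.097 = 0.195.
P(Preference=OptB | AgeGroup ∈ {45-59, 60-74}) = 0.195/0.525 = 0.37143.

0.37143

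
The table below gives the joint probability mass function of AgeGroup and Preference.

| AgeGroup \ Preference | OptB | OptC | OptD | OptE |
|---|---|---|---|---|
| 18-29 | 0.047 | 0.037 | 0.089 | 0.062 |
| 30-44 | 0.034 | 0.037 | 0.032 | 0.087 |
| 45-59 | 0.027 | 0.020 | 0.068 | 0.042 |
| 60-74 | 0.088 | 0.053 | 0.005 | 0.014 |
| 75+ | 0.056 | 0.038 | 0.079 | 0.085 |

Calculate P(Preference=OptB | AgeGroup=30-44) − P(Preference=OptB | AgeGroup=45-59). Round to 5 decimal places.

0.00697

P(AgeGroup=30-44) = 0.034 + 0.037 + 0.032 + 0.087 = 0.190; P(Preference=OptB | AgeGroup=30-44) = 0.034/0.190 = 0.178947.
P(AgeGroup=45-59) = 0.027 + 0.020 + 0.068 + 0.042 = 0.157; P(Preference=OptB | AgeGroup=45-59) = 0.027/0.157 = 0.171975.
Difference = 0.00697.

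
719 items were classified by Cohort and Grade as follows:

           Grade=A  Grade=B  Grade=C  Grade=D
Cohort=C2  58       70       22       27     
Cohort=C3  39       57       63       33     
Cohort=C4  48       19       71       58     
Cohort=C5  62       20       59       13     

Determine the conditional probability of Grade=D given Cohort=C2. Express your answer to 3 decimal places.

0.153

Total with Cohort=C2: 58 + 70 + 22 + 27 = 177.
P(Grade=D | Cohort=C2) = 27/177 = 0.153.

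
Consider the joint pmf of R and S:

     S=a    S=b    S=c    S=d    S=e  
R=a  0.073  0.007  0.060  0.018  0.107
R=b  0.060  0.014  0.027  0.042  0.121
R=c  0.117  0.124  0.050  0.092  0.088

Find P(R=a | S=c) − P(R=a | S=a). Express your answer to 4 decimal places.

0.1460

P(S=c) = 0.060 + 0.027 + 0.050 = 0.137; P(R=a | S=c) = 0.060/0.137 = 0.43796.
P(S=a) = 0.073 + 0.060 + 0.117 = 0.250; P(R=a | S=a) = 0.073/0.250 = 0.29200.
Difference = 0.1460.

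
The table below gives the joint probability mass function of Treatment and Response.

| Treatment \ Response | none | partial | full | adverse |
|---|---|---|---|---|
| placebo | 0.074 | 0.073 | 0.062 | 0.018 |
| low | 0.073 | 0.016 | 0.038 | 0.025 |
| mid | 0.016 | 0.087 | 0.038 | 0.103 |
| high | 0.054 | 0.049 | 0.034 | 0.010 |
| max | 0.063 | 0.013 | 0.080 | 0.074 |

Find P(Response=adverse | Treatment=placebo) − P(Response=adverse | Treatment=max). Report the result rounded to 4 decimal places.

-0.2424

P(Treatment=placebo) = 0.074 + 0.073 + 0.062 + 0.018 = 0.227; P(Response=adverse | Treatment=placebo) = 0.018/0.227 = 0.07930.
P(Treatment=max) = 0.063 + 0.013 + 0.080 + 0.074 = 0.230; P(Response=adverse | Treatment=max) = 0.074/0.230 = 0.32174.
Difference = -0.2424.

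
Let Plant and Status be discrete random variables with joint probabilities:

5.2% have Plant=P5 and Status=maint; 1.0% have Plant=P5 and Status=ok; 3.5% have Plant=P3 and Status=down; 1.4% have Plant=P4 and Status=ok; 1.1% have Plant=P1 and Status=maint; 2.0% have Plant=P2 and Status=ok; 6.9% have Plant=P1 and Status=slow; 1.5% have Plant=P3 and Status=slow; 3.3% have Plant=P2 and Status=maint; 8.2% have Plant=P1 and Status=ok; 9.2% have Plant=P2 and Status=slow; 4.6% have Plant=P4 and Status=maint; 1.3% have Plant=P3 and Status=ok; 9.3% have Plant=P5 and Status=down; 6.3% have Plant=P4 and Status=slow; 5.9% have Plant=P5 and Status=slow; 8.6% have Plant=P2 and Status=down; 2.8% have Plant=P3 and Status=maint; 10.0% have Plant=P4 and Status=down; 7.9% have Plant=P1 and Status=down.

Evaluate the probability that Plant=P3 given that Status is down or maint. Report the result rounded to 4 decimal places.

P(Status=down) = 0.079 + 0.086 + 0.035 + 0.100 + 0.093 = 0.393.
P(Status=maint) = 0.011 + 0.033 + 0.028 + 0.046 + 0.052 = 0.170.
P(Status ∈ {down, maint}) = 0.393 + 0.170 = 0.563; P(Plant=P3, Status ∈ {down, maint}) = 0.035 + 0.028 = 0.063.
P(Plant=P3 | Status ∈ {down, maint}) = 0.063/0.563 = 0.1119.

0.1119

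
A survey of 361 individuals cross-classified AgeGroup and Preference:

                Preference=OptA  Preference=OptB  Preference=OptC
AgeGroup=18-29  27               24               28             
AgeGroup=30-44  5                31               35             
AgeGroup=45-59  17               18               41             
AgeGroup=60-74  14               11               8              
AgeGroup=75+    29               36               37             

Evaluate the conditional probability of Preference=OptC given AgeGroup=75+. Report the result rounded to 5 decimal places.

Total with AgeGroup=75+: 29 + 36 + 37 = 102.
P(Preference=OptC | AgeGroup=75+) = 37/102 = 0.36275.

0.36275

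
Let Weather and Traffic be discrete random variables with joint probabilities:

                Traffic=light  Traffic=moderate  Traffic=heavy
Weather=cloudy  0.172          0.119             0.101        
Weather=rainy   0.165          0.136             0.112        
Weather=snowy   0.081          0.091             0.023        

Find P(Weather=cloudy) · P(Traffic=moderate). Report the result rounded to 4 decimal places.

P(Weather=cloudy) = 0.172 + 0.119 + 0.101 = 0.392.
P(Traffic=moderate) = 0.119 + 0.136 + 0.091 = 0.346.
Product: 0.392 × 0.346 = 0.1356.

0.1356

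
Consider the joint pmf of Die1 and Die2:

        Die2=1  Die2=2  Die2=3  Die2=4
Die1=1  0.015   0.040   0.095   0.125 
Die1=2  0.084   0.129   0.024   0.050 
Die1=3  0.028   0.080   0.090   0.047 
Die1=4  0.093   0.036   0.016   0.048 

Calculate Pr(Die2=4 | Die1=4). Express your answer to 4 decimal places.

P(Die1=4) = 0.093 + 0.036 + 0.016 + 0.048 = 0.193.
P(Die2=4 | Die1=4) = 0.048/0.193 = 0.2487.

0.2487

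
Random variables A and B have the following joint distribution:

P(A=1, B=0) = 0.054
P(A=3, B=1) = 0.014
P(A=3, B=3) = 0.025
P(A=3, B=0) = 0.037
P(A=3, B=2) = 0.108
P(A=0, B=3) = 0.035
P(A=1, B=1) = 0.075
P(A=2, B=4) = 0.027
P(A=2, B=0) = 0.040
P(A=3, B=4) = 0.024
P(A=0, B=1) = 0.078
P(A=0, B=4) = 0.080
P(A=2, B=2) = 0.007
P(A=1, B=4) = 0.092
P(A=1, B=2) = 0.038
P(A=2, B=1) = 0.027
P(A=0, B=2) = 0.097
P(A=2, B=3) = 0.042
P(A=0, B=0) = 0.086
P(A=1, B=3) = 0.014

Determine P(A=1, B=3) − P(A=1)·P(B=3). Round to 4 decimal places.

P(A=1) = 0.054 + 0.075 + 0.038 + 0.014 + 0.092 = 0.273.
P(B=3) = 0.035 + 0.014 + 0.042 + 0.025 = 0.116.
P(A=1, B=3) − P(A=1)P(B=3) = 0.014 − 0.273×0.116 = -0.0177.

-0.0177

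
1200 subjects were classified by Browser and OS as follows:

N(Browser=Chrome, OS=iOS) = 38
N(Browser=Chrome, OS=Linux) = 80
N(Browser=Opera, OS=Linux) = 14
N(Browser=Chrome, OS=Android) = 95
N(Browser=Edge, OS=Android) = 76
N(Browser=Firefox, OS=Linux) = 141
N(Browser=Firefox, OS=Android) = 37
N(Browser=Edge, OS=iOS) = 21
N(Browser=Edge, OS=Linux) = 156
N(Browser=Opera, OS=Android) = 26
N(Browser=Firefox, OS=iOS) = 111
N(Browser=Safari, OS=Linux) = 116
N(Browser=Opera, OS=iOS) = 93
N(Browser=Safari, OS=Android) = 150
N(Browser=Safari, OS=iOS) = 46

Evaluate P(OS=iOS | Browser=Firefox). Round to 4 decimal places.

0.3841

Total with Browser=Firefox: 141 + 111 + 37 = 289.
P(OS=iOS | Browser=Firefox) = 111/289 = 0.3841.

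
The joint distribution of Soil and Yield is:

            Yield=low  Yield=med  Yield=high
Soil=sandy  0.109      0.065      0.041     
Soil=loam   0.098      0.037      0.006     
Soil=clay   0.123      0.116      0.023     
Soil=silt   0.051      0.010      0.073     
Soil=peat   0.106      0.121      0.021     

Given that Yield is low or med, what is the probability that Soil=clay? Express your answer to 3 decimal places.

0.286

P(Yield=low) = 0.109 + 0.098 + 0.123 + 0.051 + 0.106 = 0.487.
P(Yield=med) = 0.065 + 0.037 + 0.116 + 0.010 + 0.121 = 0.349.
P(Yield ∈ {low, med}) = 0.487 + 0.349 = 0.836; P(Soil=clay, Yield ∈ {low, med}) = 0.123 + 0.116 = 0.239.
P(Soil=clay | Yield ∈ {low, med}) = 0.239/0.836 = 0.286.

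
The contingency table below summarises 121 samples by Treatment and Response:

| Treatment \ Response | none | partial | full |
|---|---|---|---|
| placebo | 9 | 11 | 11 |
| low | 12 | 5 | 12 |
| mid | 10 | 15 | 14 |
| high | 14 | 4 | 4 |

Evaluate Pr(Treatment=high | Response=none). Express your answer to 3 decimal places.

0.311

Total with Response=none: 9 + 12 + 10 + 14 = 45.
P(Treatment=high | Response=none) = 14/45 = 0.311.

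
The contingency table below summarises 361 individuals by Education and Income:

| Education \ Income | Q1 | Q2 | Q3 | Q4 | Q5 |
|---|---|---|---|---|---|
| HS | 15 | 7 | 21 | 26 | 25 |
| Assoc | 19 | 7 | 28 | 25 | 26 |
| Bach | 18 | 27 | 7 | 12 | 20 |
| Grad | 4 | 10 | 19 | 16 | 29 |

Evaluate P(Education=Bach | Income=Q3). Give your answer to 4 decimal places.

0.0933

Total with Income=Q3: 21 + 28 + 7 + 19 = 75.
P(Education=Bach | Income=Q3) = 7/75 = 0.0933.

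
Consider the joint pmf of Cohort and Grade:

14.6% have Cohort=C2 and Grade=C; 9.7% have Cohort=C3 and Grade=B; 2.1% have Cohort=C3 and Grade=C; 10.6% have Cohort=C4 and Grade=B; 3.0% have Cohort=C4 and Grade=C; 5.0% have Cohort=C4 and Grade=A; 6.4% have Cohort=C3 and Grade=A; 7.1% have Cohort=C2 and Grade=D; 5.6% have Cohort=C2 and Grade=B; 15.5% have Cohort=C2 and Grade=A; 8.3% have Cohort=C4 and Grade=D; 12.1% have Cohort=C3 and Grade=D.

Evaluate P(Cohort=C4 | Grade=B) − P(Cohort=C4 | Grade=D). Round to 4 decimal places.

0.1074

P(Grade=B) = 0.056 + 0.097 + 0.106 = 0.259; P(Cohort=C4 | Grade=B) = 0.106/0.259 = 0.40927.
P(Grade=D) = 0.071 + 0.121 + 0.083 = 0.275; P(Cohort=C4 | Grade=D) = 0.083/0.275 = 0.30182.
Difference = 0.1074.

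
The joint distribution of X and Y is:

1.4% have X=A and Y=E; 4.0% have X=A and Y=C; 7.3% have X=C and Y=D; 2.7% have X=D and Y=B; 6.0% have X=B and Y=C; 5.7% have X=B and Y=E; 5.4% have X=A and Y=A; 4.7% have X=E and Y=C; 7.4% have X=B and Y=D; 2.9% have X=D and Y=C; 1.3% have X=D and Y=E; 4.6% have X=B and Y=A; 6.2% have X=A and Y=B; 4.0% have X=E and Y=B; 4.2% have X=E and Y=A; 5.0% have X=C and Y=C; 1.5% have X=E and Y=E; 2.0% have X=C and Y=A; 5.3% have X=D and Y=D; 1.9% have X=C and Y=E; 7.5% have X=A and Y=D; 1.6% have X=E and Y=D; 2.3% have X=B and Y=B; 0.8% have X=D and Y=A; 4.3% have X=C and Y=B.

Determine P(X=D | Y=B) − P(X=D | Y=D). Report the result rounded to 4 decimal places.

-0.0437

P(Y=B) = 0.062 + 0.023 + 0.043 + 0.027 + 0.040 = 0.195; P(X=D | Y=B) = 0.027/0.195 = 0.13846.
P(Y=D) = 0.075 + 0.074 + 0.073 + 0.053 + 0.016 = 0.291; P(X=D | Y=D) = 0.053/0.291 = 0.18213.
Difference = -0.0437.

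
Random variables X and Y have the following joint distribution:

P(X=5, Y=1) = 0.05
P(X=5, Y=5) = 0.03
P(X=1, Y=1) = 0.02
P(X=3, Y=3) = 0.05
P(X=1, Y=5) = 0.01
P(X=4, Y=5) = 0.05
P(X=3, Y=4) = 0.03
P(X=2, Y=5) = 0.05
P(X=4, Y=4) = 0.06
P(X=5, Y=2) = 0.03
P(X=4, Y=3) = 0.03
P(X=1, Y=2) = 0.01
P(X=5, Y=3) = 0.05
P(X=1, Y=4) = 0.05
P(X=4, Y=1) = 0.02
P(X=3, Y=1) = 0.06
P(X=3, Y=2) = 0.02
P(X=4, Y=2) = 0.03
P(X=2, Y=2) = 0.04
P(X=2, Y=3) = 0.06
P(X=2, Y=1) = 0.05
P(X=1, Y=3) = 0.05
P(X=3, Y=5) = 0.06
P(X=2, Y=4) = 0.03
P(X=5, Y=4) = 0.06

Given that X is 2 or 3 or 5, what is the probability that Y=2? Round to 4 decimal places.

P(X=2) = 0.05 + 0.04 + 0.06 + 0.03 + 0.05 = 0.23.
P(X=3) = 0.06 + 0.02 + 0.05 + 0.03 + 0.06 = 0.22.
P(X=5) = 0.05 + 0.03 + 0.05 + 0.06 + 0.03 = 0.22.
P(X ∈ {2, 3, 5}) = 0.23 + 0.22 + 0.22 = 0.67; P(Y=2, X ∈ {2, 3, 5}) = 0.04 + 0.02 + 0.03 = 0.09.
P(Y=2 | X ∈ {2, 3, 5}) = 0.09/0.67 = 0.1343.

0.1343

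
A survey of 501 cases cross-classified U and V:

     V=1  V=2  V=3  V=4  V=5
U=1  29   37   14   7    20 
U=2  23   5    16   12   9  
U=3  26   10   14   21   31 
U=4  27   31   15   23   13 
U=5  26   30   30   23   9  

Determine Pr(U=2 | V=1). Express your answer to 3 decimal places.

Total with V=1: 29 + 23 + 26 + 27 + 26 = 131.
P(U=2 | V=1) = 23/131 = 0.176.

0.176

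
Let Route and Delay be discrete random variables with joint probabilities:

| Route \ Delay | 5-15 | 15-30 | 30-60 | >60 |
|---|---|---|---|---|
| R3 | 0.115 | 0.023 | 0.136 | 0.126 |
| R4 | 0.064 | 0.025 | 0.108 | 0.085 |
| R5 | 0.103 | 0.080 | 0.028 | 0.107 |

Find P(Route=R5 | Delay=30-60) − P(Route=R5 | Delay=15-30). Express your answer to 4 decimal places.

P(Delay=30-60) = 0.136 + 0.108 + 0.028 = 0.272; P(Route=R5 | Delay=30-60) = 0.028/0.272 = 0.10294.
P(Delay=15-30) = 0.023 + 0.025 + 0.080 = 0.128; P(Route=R5 | Delay=15-30) = 0.080/0.128 = 0.62500.
Difference = -0.5221.

-0.5221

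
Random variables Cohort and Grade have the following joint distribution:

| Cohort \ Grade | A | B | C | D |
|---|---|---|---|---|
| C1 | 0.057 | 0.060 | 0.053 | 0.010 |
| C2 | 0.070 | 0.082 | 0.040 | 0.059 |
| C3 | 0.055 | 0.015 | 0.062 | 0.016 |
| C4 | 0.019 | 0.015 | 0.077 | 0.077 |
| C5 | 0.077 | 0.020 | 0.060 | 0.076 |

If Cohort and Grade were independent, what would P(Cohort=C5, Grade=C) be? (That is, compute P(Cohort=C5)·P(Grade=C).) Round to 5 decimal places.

P(Cohort=C5) = 0.077 + 0.020 + 0.060 + 0.076 = 0.233.
P(Grade=C) = 0.053 + 0.040 + 0.062 + 0.077 + 0.060 = 0.292.
Product: 0.233 × 0.292 = 0.06804.

0.06804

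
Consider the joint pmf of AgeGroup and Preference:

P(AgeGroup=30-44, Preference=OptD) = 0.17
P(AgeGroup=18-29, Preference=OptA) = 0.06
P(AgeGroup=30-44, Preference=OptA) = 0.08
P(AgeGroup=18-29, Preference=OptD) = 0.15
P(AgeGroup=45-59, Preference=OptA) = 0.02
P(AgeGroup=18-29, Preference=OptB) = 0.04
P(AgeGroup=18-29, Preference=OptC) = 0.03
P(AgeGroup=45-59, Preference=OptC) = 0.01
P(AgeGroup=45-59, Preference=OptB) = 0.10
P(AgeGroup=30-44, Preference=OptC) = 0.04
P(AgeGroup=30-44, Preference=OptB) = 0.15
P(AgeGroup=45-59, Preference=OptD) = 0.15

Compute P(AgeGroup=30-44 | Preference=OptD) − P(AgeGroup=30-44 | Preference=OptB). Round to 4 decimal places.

-0.1555

P(Preference=OptD) = 0.15 + 0.17 + 0.15 = 0.47; P(AgeGroup=30-44 | Preference=OptD) = 0.17/0.47 = 0.36170.
P(Preference=OptB) = 0.04 + 0.15 + 0.10 = 0.29; P(AgeGroup=30-44 | Preference=OptB) = 0.15/0.29 = 0.51724.
Difference = -0.1555.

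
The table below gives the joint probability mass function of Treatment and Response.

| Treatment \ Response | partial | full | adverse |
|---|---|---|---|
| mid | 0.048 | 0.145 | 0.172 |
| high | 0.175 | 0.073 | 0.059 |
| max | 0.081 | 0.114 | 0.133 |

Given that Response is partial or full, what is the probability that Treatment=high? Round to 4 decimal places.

0.3899

P(Response=partial) = 0.048 + 0.175 + 0.081 = 0.304.
P(Response=full) = 0.145 + 0.073 + 0.114 = 0.332.
P(Response ∈ {partial, full}) = 0.304 + 0.332 = 0.636; P(Treatment=high, Response ∈ {partial, full}) = 0.175 + 0.073 = 0.248.
P(Treatment=high | Response ∈ {partial, full}) = 0.248/0.636 = 0.3899.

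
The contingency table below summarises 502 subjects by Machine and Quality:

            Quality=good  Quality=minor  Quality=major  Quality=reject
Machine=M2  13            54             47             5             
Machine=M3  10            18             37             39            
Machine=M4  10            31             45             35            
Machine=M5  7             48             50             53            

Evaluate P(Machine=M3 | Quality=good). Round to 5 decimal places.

Total with Quality=good: 13 + 10 + 10 + 7 = 40.
P(Machine=M3 | Quality=good) = 10/40 = 0.25000.

0.25000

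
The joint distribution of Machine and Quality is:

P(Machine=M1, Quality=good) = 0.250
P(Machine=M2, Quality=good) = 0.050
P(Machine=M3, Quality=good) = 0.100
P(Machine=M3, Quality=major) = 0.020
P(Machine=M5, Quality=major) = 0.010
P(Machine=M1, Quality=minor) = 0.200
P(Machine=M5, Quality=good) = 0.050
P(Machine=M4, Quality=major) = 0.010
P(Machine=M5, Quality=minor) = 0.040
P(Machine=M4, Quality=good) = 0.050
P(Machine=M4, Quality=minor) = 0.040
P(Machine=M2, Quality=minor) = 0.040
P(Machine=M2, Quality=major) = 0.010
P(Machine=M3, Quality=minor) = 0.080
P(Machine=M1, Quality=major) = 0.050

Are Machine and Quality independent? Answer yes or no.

Every cell satisfies P(Machine,Quality) = P(Machine)·P(Quality). For instance P(Machine=M5) = 0.100, P(Quality=minor) = 0.400, and 0.100×0.400 = 0.040 matches the joint entry. So Machine and Quality are independent.

yes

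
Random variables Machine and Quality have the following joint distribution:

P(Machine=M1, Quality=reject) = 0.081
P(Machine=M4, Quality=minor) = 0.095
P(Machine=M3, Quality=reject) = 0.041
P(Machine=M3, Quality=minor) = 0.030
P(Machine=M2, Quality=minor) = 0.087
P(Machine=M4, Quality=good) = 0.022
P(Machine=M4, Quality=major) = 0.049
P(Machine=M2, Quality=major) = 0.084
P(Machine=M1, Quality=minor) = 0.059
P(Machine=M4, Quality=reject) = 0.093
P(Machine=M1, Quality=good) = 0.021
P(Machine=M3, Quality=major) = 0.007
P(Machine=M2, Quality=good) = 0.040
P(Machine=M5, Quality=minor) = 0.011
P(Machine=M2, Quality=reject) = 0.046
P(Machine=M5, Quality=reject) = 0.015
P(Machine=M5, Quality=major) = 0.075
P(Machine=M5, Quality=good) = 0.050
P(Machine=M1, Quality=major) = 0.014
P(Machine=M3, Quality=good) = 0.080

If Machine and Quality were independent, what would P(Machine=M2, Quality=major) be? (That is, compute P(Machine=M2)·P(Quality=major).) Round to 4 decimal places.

P(Machine=M2) = 0.040 + 0.087 + 0.084 + 0.046 = 0.257.
P(Quality=major) = 0.014 + 0.084 + 0.007 + 0.049 + 0.075 = 0.229.
Product: 0.257 × 0.229 = 0.0589.

0.0589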